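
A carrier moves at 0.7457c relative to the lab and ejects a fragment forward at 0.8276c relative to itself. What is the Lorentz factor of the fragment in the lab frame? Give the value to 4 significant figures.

u_lab = (0.8276 + 0.7457)/(1 + 0.8276×0.7457) = 1.5733/1.617141 = 0.9728896
γ = 1/√(1 − 0.9728896²) = 4.324

γ ≈ 4.324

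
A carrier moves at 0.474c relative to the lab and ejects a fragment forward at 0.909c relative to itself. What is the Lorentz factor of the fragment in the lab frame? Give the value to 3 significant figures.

u_lab = (0.909 + 0.474)/(1 + 0.909×0.474) = 1.383/1.43087 = 0.966548
γ = 1/√(1 − 0.966548²) = 3.90

γ ≈ 3.90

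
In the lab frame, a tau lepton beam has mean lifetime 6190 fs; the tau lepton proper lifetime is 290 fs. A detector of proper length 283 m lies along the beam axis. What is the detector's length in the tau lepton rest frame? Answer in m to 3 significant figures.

Time dilation ⇒ γ = Δt/τ₀ = 6190/290 = 21.345
Length contraction: L = L₀/γ = 283/21.345 = 13.3 m

L ≈ 13.3 m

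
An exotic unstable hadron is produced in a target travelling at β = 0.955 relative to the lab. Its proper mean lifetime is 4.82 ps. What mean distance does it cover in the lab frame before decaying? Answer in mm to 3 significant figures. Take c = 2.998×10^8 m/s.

γ = 1/√(1 − 0.955²) = 3.3715
Dilated lifetime: Δt = γτ₀ = 3.3715 × 4.82 ps = 16.251 ps
d = vΔt = 0.955c × 16.251 ps = 2.8631×10^8 m/s × 1.6251×10^-11 s = 4.65 mm

d ≈ 4.65 mm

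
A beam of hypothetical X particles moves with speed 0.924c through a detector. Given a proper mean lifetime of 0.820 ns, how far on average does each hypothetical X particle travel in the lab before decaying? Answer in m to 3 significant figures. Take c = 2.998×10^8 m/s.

γ = 1/√(1 − 0.924²) = 2.6151
Dilated lifetime: Δt = γτ₀ = 2.6151 × 0.820 ns = 2.1444 ns
d = vΔt = 0.924c × 2.1444 ns = 2.7702×10^8 m/s × 2.1444×10^-9 s = 0.594 m

d ≈ 0.594 m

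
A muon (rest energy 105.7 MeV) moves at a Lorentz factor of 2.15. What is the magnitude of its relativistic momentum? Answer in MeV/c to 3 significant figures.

p ≈ 201 MeV/c

β = √(1 − 1/γ²) = √(1 − 1/2.15²) = 0.88525
p = γβm₀c = 2.15 × 0.88525 × 105.7 MeV/c = 201 MeV/c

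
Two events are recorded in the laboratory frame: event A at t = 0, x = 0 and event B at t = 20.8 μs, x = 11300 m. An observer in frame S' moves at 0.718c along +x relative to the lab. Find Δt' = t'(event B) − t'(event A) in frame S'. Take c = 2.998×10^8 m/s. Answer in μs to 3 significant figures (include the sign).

γ = 1/√(1 − 0.718²) = 1.4367
Δt' = γ(Δt − vΔx/c²) = 1.4367 × (20.8 μs − 0.718×11300 m / (2.998×10^8 m/s))
= 1.4367 × (-6.2627 μs) = -9.00 μs

Δt' ≈ -9.00 μs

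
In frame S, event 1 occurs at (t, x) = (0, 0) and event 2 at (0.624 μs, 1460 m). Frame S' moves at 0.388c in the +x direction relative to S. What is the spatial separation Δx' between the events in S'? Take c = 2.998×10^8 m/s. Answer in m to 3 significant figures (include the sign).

γ = 1/√(1 − 0.388²) = 1.0850
Δx' = γ(Δx − vΔt) = 1.0850 × (1460 m − 0.388×(2.998×10^8 m/s)×0.624×10^-6 s)
= 1.0850 × (1387.4 m) = 1510 m

Δx' ≈ 1510 m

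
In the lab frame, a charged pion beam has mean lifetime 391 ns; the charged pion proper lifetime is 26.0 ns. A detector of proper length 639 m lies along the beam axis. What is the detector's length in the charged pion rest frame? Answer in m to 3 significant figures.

L ≈ 42.5 m

Time dilation ⇒ γ = Δt/τ₀ = 391/26.0 = 15.038
Length contraction: L = L₀/γ = 639/15.038 = 42.5 m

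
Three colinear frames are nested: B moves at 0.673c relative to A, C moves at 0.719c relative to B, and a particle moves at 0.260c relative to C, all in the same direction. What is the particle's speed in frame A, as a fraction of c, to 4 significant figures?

Compose boost 2: (0.719 + 0.673)/(1 + 0.719×0.673) = 1.392/1.48389 = 0.938077
Compose boost 3: (0.260 + 0.938077)/(1 + 0.260×0.938077) = 1.19808/1.24390 = 0.9632

u ≈ 0.9632c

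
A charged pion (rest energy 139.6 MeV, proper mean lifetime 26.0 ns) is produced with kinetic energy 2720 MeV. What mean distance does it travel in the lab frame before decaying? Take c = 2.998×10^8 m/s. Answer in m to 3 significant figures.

γ = 1 + K/(m₀c²) = 1 + 2720/139.6 = 20.484
β = √(1 − 1/γ²) = 0.99881
Dilated lifetime: γτ₀ = 20.484 × 26.0 ns = 532.59 ns
d = βc·γτ₀ = 0.99881 × (2.998×10^8 m/s) × 5.3259×10^-7 s = 159 m

d ≈ 159 m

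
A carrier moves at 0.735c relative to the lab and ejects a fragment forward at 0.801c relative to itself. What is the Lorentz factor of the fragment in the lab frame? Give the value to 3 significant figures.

u_lab = (0.801 + 0.735)/(1 + 0.801×0.735) = 1.536/1.58874 = 0.966807
γ = 1/√(1 − 0.966807²) = 3.91

γ ≈ 3.91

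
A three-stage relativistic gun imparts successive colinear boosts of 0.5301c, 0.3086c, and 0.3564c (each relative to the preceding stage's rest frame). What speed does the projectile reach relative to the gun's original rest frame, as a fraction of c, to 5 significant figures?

Compose boost 2: (0.3086 + 0.5301)/(1 + 0.3086×0.5301) = 0.83870/1.163589 = 0.7207872
Compose boost 3: (0.3564 + 0.7207872)/(1 + 0.3564×0.7207872) = 1.077187/1.256889 = 0.85703

u ≈ 0.85703c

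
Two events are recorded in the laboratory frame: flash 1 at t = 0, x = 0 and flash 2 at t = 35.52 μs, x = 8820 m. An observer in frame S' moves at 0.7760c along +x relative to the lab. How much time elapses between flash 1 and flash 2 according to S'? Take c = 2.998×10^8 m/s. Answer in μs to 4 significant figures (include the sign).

Δt' ≈ 20.12 μs

γ = 1/√(1 − 0.7760²) = 1.58546
Δt' = γ(Δt − vΔx/c²) = 1.58546 × (35.52 μs − 0.7760×8820 m / (2.998×10^8 m/s))
= 1.58546 × (12.6904 μs) = 20.12 μs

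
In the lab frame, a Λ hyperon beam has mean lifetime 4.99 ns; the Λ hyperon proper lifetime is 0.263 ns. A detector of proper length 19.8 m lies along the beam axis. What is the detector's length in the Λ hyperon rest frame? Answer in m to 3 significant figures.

L ≈ 1.04 m

Time dilation ⇒ γ = Δt/τ₀ = 4.99/0.263 = 18.973
Length contraction: L = L₀/γ = 19.8/18.973 = 1.04 m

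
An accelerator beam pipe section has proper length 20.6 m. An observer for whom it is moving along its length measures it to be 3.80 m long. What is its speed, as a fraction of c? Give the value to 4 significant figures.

β ≈ 0.9828

γ = L₀/L = 20.6/3.80 = 5.42105
β = √(1 − 1/γ²) = 0.9828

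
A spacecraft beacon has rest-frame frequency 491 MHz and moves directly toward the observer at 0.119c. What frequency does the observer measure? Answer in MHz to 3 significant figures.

f_obs ≈ 553 MHz

Relativistic Doppler: f_obs = f_src √((1+β)/(1−β))
= 491 × √(1.1190/0.88100) = 491 × 1.1270 = 553 MHz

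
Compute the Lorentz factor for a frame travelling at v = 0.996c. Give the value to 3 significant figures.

γ = 1/√(1 − β²) = 1/√(1 − 0.996²) = 1/√(0.0079840) = 11.2

γ ≈ 11.2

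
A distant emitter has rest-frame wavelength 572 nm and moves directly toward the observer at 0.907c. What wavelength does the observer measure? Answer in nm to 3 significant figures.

Relativistic Doppler: λ_obs = λ_src √((1−β)/(1+β))
= 572 × √(0.093000/1.9070) = 572 × 0.22083 = 126 nm

λ_obs ≈ 126 nm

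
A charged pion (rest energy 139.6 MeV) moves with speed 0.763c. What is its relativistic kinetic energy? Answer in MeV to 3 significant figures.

γ = 1/√(1 − 0.763²) = 1.5470
K = (γ − 1)m₀c² = (1.5470 − 1) × 139.6 MeV = 0.54703 × 139.6 MeV = 76.4 MeV

K ≈ 76.4 MeV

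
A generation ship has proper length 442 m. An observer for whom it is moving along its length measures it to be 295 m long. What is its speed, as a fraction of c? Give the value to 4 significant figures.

γ = L₀/L = 442/295 = 1.49831
β = √(1 − 1/γ²) = 0.7447

β ≈ 0.7447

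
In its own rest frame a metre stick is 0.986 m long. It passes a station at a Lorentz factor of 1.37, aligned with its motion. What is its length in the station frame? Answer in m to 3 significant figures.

γ = 1.37 (given)
Length contraction: L = L₀/γ = 0.986/1.37 = 0.720 m

L ≈ 0.720 m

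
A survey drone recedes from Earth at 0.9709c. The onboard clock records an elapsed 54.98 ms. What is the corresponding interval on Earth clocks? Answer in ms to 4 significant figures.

γ = 1/√(1 − 0.9709²) = 4.17562
Time dilation: Δt = γτ₀ = 4.17562 × 54.98 ms = 229.6 ms

Δt ≈ 229.6 ms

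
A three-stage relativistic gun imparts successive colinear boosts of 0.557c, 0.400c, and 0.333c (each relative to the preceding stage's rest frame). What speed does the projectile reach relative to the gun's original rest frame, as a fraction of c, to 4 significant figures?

Compose boost 2: (0.400 + 0.557)/(1 + 0.400×0.557) = 0.9570/1.22280 = 0.782630
Compose boost 3: (0.333 + 0.782630)/(1 + 0.333×0.782630) = 1.11563/1.26062 = 0.8850

u ≈ 0.8850c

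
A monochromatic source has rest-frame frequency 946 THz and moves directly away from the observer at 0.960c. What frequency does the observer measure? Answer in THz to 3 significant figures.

f_obs ≈ 135 THz

Relativistic Doppler: f_obs = f_src √((1−β)/(1+β))
= 946 × √(0.040000/1.9600) = 946 × 0.14286 = 135 THz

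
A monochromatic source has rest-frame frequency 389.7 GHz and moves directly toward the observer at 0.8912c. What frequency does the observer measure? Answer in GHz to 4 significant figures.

Relativistic Doppler: f_obs = f_src √((1+β)/(1−β))
= 389.7 × √(1.89120/0.108800) = 389.7 × 4.16921 = 1625 GHz

f_obs ≈ 1625 GHz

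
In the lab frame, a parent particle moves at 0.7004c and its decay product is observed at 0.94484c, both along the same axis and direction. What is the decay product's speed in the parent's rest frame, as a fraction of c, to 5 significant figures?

Inverse velocity addition: u' = (u − v)/(1 − uv/c²)
= (0.94484 − 0.7004)/(1 − 0.94484×0.7004) = 0.24444/0.3382341 = 0.72269

u' ≈ 0.72269c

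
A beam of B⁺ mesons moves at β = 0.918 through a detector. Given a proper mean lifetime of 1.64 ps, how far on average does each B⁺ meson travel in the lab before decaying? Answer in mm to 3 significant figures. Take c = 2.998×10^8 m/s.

γ = 1/√(1 − 0.918²) = 2.5216
Dilated lifetime: Δt = γτ₀ = 2.5216 × 1.64 ps = 4.1354 ps
d = vΔt = 0.918c × 4.1354 ps = 2.7522×10^8 m/s × 4.1354×10^-12 s = 1.14 mm

d ≈ 1.14 mm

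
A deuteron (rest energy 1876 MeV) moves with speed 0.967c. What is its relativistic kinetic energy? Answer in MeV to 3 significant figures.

K ≈ 5490 MeV

γ = 1/√(1 − 0.967²) = 3.9250
K = (γ − 1)m₀c² = (3.9250 − 1) × 1876 MeV = 2.9250 × 1876 MeV = 5490 MeV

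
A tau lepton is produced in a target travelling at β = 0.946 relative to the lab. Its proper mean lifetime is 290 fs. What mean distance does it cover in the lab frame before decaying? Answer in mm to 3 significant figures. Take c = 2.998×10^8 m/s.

d ≈ 0.254 mm

γ = 1/√(1 − 0.946²) = 3.0848
Dilated lifetime: Δt = γτ₀ = 3.0848 × 290 fs = 894.60 fs
d = vΔt = 0.946c × 894.60 fs = 2.8361×10^8 m/s × 8.9460×10^-13 s = 0.254 mm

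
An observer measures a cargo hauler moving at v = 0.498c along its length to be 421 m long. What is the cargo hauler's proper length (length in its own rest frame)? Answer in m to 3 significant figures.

γ = 1/√(1 − 0.498²) = 1.1532
L₀ = γL = 1.1532 × 421 = 485 m

L₀ ≈ 485 m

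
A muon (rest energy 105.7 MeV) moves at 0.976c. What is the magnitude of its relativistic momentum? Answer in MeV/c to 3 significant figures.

γ = 1/√(1 − 0.976²) = 4.5920
p = γβm₀c = 4.5920 × 0.976 × 105.7 MeV/c = 474 MeV/c

p ≈ 474 MeV/c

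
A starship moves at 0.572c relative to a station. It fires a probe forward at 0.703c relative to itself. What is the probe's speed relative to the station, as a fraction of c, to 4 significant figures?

Relativistic velocity addition: u = (u' + v)/(1 + u'v/c²)
= (0.703 + 0.572)/(1 + 0.703×0.572) = 1.275/1.40212 = 0.9093

u ≈ 0.9093c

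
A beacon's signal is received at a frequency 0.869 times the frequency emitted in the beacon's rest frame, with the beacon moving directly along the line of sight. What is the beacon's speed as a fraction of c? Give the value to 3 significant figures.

f_obs/f_src = √((1−β)/(1+β)) = 0.869  ⇒  (1−β)/(1+β) = 0.75516
β = |1 − D²|/(1 + D²) = |1 − 0.75516|/(1 + 0.75516) = 0.139

β ≈ 0.139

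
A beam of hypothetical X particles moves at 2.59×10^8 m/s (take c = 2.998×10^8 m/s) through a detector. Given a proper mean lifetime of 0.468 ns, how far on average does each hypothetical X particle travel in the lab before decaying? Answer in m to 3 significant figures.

d ≈ 0.241 m

β = v/c = 2.59×10^8 / 2.998×10^8 = 0.86391
γ = 1/√(1 − 0.86391²) = 1.9855
Dilated lifetime: Δt = γτ₀ = 1.9855 × 0.468 ns = 0.92922 ns
d = vΔt = 0.86391c × 0.92922 ns = 2.5900×10^8 m/s × 9.2922×10^-10 s = 0.241 m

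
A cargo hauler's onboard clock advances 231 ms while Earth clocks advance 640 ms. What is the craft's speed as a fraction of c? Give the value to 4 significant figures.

γ = Δt/τ₀ = 640/231 = 2.77056
β = √(1 − 1/γ²) = √(1 − 1/2.77056²) = 0.9326

β ≈ 0.9326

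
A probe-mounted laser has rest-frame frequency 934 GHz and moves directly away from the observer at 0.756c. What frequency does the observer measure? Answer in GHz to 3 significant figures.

f_obs ≈ 348 GHz

Relativistic Doppler: f_obs = f_src √((1−β)/(1+β))
= 934 × √(0.24400/1.7560) = 934 × 0.37276 = 348 GHz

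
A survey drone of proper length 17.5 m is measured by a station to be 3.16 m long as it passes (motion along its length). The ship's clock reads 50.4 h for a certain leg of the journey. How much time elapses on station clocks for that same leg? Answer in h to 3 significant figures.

Length contraction ⇒ γ = L₀/L = 17.5/3.16 = 5.5380
Time dilation: Δt = γτ₀ = 5.5380 × 50.4 h = 279 h

Δt ≈ 279 h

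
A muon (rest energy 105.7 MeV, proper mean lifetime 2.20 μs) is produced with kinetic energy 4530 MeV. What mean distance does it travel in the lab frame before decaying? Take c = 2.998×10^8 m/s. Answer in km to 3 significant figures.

d ≈ 28.9 km

γ = 1 + K/(m₀c²) = 1 + 4530/105.7 = 43.857
β = √(1 − 1/γ²) = 0.99974
Dilated lifetime: γτ₀ = 43.857 × 2.20 μs = 96.486 μs
d = βc·γτ₀ = 0.99974 × (2.998×10^8 m/s) × 9.6486×10^-5 s = 28.9 km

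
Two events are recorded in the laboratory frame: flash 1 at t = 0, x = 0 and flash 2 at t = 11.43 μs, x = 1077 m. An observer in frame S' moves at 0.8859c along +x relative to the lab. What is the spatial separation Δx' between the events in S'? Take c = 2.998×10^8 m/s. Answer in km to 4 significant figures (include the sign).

Δx' ≈ -4.223 km

γ = 1/√(1 − 0.8859²) = 2.15575
Δx' = γ(Δx − vΔt) = 2.15575 × (1077 m − 0.8859×(2.998×10^8 m/s)×11.43×10^-6 s)
= 2.15575 × (-1958.73 m) = -4.223 km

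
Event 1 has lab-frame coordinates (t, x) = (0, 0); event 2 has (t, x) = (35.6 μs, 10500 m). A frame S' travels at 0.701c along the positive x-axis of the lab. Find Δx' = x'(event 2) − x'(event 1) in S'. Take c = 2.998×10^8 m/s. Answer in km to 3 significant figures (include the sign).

γ = 1/√(1 − 0.701²) = 1.4022
Δx' = γ(Δx − vΔt) = 1.4022 × (10500 m − 0.701×(2.998×10^8 m/s)×35.6×10^-6 s)
= 1.4022 × (3018.3 m) = 4.23 km

Δx' ≈ 4.23 km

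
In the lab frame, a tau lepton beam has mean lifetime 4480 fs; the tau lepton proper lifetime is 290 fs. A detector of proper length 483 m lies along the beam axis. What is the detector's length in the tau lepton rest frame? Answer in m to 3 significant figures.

L ≈ 31.3 m

Time dilation ⇒ γ = Δt/τ₀ = 4480/290 = 15.448
Length contraction: L = L₀/γ = 483/15.448 = 31.3 m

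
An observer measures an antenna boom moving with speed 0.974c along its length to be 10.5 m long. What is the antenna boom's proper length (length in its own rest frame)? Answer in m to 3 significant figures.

γ = 1/√(1 − 0.974²) = 4.4141
L₀ = γL = 4.4141 × 10.5 = 46.3 m

L₀ ≈ 46.3 m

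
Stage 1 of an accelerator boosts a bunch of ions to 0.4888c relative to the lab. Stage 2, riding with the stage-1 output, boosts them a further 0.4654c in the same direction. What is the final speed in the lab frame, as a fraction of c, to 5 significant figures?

u ≈ 0.77736c

Compose boost 2: (0.4654 + 0.4888)/(1 + 0.4654×0.4888) = 0.95420/1.227488 = 0.77736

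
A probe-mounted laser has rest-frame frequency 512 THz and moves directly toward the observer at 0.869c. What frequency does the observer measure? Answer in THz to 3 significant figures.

Relativistic Doppler: f_obs = f_src √((1+β)/(1−β))
= 512 × √(1.8690/0.13100) = 512 × 3.7772 = 1930 THz

f_obs ≈ 1930 THz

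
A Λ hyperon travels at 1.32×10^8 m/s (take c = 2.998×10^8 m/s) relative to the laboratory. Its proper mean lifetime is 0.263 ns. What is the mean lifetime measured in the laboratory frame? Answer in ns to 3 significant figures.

β = v/c = 1.32×10^8 / 2.998×10^8 = 0.44029
γ = 1/√(1 − 0.44029²) = 1.1138
Time dilation: Δt = γτ₀ = 1.1138 × 0.263 ns = 0.293 ns

Δt ≈ 0.293 ns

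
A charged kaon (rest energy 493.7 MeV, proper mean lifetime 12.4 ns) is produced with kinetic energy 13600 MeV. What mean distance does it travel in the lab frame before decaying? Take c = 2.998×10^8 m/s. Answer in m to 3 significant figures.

d ≈ 106 m

γ = 1 + K/(m₀c²) = 1 + 13600/493.7 = 28.547
β = √(1 − 1/γ²) = 0.99939
Dilated lifetime: γτ₀ = 28.547 × 12.4 ns = 353.98 ns
d = βc·γτ₀ = 0.99939 × (2.998×10^8 m/s) × 3.5398×10^-7 s = 106 m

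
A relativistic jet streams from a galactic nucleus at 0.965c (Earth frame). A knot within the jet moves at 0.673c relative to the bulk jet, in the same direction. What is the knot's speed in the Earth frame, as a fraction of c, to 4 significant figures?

u ≈ 0.9931c

Relativistic velocity addition: u = (u' + v)/(1 + u'v/c²)
= (0.673 + 0.965)/(1 + 0.673×0.965) = 1.638/1.64945 = 0.9931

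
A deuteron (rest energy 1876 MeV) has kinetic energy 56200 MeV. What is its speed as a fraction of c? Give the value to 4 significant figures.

β ≈ 0.9995

γ = 1 + K/(m₀c²) = 1 + 56200/1876 = 30.9574
β = √(1 − 1/γ²) = 0.9995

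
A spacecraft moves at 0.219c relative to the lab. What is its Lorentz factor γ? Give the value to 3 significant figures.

γ ≈ 1.02

γ = 1/√(1 − β²) = 1/√(1 − 0.219²) = 1/√(0.95204) = 1.02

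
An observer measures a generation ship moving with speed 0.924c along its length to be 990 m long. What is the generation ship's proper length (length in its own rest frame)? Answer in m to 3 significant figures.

L₀ ≈ 2590 m

γ = 1/√(1 − 0.924²) = 2.6151
L₀ = γL = 2.6151 × 990 = 2590 m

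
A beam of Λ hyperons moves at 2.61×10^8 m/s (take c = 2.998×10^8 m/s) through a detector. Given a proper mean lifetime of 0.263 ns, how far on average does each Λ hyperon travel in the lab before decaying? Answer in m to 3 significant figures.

d ≈ 0.140 m

β = v/c = 2.61×10^8 / 2.998×10^8 = 0.87058
γ = 1/√(1 − 0.87058²) = 2.0324
Dilated lifetime: Δt = γτ₀ = 2.0324 × 0.263 ns = 0.53452 ns
d = vΔt = 0.87058c × 0.53452 ns = 2.6100×10^8 m/s × 5.3452×10^-10 s = 0.140 m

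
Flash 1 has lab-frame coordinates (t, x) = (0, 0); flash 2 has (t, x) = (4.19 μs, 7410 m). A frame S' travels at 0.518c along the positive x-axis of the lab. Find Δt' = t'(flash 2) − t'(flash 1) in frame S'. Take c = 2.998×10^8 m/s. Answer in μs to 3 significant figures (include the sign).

Δt' ≈ -10.1 μs

γ = 1/√(1 − 0.518²) = 1.1691
Δt' = γ(Δt − vΔx/c²) = 1.1691 × (4.19 μs − 0.518×7410 m / (2.998×10^8 m/s))
= 1.1691 × (-8.6131 μs) = -10.1 μs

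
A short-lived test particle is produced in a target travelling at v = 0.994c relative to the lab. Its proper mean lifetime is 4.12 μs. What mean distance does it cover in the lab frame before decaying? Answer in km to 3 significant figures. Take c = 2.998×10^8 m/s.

γ = 1/√(1 − 0.994²) = 9.1424
Dilated lifetime: Δt = γτ₀ = 9.1424 × 4.12 μs = 37.667 μs
d = vΔt = 0.994c × 37.667 μs = 2.9800×10^8 m/s × 3.7667×10^-5 s = 11.2 km

d ≈ 11.2 km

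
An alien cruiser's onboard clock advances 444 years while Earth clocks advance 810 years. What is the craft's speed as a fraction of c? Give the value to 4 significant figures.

β ≈ 0.8364

γ = Δt/τ₀ = 810/444 = 1.82432
β = √(1 − 1/γ²) = √(1 − 1/1.82432²) = 0.8364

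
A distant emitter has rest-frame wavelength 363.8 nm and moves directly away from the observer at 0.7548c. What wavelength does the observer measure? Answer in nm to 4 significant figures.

λ_obs ≈ 973.2 nm

Relativistic Doppler: λ_obs = λ_src √((1+β)/(1−β))
= 363.8 × √(1.75480/0.245200) = 363.8 × 2.67518 = 973.2 nm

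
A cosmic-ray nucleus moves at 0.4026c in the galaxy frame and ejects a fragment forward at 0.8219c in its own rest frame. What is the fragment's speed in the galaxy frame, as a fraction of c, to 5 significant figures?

Compose boost 2: (0.8219 + 0.4026)/(1 + 0.8219×0.4026) = 1.2245/1.330897 = 0.92006

u ≈ 0.92006c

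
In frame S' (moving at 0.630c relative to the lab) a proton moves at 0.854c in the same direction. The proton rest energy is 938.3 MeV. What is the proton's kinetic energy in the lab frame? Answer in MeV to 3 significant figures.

K ≈ 2630 MeV

u_lab = (0.854 + 0.630)/(1 + 0.854×0.630) = 0.964877
γ = 1/√(1 − 0.964877²) = 3.8066
K = (γ − 1)m₀c² = (3.8066 − 1) × 938.3 = 2.8066 × 938.3 = 2630 MeV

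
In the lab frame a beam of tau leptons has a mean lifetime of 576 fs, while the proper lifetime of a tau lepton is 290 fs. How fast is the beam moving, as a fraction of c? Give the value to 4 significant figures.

β ≈ 0.8640

γ = Δt/τ₀ = 576/290 = 1.98621
β = √(1 − 1/γ²) = √(1 − 1/1.98621²) = 0.8640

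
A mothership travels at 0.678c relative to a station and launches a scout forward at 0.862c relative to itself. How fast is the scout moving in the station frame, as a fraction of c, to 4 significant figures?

Compose boost 2: (0.862 + 0.678)/(1 + 0.862×0.678) = 1.540/1.58444 = 0.9720

u ≈ 0.9720c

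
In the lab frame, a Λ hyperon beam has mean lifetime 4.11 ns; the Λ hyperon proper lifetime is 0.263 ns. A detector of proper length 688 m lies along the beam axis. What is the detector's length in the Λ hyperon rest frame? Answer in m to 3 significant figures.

L ≈ 44.0 m

Time dilation ⇒ γ = Δt/τ₀ = 4.11/0.263 = 15.627
Length contraction: L = L₀/γ = 688/15.627 = 44.0 m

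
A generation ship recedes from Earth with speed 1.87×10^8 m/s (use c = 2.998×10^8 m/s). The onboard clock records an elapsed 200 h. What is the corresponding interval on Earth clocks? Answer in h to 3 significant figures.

β = v/c = 1.87×10^8 / 2.998×10^8 = 0.62375
γ = 1/√(1 − 0.62375²) = 1.2794
Time dilation: Δt = γτ₀ = 1.2794 × 200 h = 256 h

Δt ≈ 256 h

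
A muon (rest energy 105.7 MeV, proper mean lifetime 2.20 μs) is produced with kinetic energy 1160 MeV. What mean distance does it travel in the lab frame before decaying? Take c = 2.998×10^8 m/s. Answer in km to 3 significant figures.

d ≈ 7.87 km

γ = 1 + K/(m₀c²) = 1 + 1160/105.7 = 11.974
β = √(1 − 1/γ²) = 0.99651
Dilated lifetime: γτ₀ = 11.974 × 2.20 μs = 26.344 μs
d = βc·γτ₀ = 0.99651 × (2.998×10^8 m/s) × 2.6344×10^-5 s = 7.87 km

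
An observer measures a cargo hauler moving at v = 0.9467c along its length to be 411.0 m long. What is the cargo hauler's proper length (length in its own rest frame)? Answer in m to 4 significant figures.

γ = 1/√(1 − 0.9467²) = 3.10447
L₀ = γL = 3.10447 × 411.0 = 1276 m

L₀ ≈ 1276 m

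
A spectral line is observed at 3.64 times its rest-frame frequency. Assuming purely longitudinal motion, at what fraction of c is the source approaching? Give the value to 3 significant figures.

β ≈ 0.860

f_obs/f_src = √((1+β)/(1−β)) = 3.64  ⇒  (1+β)/(1−β) = 13.250
β = |1 − D²|/(1 + D²) = |1 − 13.250|/(1 + 13.250) = 0.860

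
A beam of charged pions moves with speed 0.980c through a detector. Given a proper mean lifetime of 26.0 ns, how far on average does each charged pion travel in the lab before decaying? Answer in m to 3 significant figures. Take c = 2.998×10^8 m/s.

d ≈ 38.4 m

γ = 1/√(1 − 0.980²) = 5.0252
Dilated lifetime: Δt = γτ₀ = 5.0252 × 26.0 ns = 130.65 ns
d = vΔt = 0.980c × 130.65 ns = 2.9380×10^8 m/s × 1.3065×10^-7 s = 38.4 m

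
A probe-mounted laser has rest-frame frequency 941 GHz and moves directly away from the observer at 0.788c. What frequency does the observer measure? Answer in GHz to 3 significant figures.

Relativistic Doppler: f_obs = f_src √((1−β)/(1+β))
= 941 × √(0.21200/1.7880) = 941 × 0.34434 = 324 GHz

f_obs ≈ 324 GHz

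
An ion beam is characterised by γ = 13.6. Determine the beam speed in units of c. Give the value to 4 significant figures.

β = √(1 − 1/γ²) = √(1 − 1/13.6²) = √(0.994593) = 0.9973

β ≈ 0.9973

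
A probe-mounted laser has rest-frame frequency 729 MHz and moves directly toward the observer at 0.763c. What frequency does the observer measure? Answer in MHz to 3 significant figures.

Relativistic Doppler: f_obs = f_src √((1+β)/(1−β))
= 729 × √(1.7630/0.23700) = 729 × 2.7274 = 1990 MHz

f_obs ≈ 1990 MHz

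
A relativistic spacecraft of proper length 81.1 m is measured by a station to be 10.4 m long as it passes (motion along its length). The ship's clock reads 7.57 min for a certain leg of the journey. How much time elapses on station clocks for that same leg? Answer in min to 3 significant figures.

Length contraction ⇒ γ = L₀/L = 81.1/10.4 = 7.7981
Time dilation: Δt = γτ₀ = 7.7981 × 7.57 min = 59.0 min

Δt ≈ 59.0 min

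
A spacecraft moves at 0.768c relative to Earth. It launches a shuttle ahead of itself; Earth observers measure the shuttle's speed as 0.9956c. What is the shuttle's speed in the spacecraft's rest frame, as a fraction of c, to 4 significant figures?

u' ≈ 0.9670c

Inverse velocity addition: u' = (u − v)/(1 − uv/c²)
= (0.9956 − 0.768)/(1 − 0.9956×0.768) = 0.2276/0.235379 = 0.9670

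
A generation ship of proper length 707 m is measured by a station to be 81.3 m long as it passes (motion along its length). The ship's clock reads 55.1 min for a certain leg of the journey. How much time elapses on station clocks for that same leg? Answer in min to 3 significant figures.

Length contraction ⇒ γ = L₀/L = 707/81.3 = 8.6962
Time dilation: Δt = γτ₀ = 8.6962 × 55.1 min = 479 min

Δt ≈ 479 min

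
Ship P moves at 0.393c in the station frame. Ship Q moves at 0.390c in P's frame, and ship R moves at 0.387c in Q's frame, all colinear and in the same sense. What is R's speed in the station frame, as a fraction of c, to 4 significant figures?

u ≈ 0.8441c

Compose boost 2: (0.390 + 0.393)/(1 + 0.390×0.393) = 0.7830/1.15327 = 0.678939
Compose boost 3: (0.387 + 0.678939)/(1 + 0.387×0.678939) = 1.06594/1.26275 = 0.8441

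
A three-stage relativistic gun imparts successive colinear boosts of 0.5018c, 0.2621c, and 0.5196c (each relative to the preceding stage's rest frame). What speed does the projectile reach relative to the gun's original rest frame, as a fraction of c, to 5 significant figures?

u ≈ 0.88445c

Compose boost 2: (0.2621 + 0.5018)/(1 + 0.2621×0.5018) = 0.76390/1.131522 = 0.6751085
Compose boost 3: (0.5196 + 0.6751085)/(1 + 0.5196×0.6751085) = 1.194709/1.350786 = 0.88445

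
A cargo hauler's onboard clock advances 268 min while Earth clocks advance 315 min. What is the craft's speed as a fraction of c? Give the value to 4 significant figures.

β ≈ 0.5255

γ = Δt/τ₀ = 315/268 = 1.17537
β = √(1 − 1/γ²) = √(1 − 1/1.17537²) = 0.5255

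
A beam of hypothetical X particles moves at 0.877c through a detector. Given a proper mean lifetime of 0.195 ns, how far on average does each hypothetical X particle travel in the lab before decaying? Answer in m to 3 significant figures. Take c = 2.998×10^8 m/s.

γ = 1/√(1 − 0.877²) = 2.0812
Dilated lifetime: Δt = γτ₀ = 2.0812 × 0.195 ns = 0.40584 ns
d = vΔt = 0.877c × 0.40584 ns = 2.6292×10^8 m/s × 4.0584×10^-10 s = 0.107 m

d ≈ 0.107 m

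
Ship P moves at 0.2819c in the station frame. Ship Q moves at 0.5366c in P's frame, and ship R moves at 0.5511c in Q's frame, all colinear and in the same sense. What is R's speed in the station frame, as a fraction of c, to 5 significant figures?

Compose boost 2: (0.5366 + 0.2819)/(1 + 0.5366×0.2819) = 0.81850/1.151268 = 0.7109555
Compose boost 3: (0.5511 + 0.7109555)/(1 + 0.5511×0.7109555) = 1.262056/1.391808 = 0.90677

u ≈ 0.90677c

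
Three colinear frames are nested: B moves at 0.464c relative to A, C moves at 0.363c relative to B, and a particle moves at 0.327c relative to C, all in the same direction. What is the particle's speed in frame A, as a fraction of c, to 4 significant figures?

u ≈ 0.8403c

Compose boost 2: (0.363 + 0.464)/(1 + 0.363×0.464) = 0.8270/1.16843 = 0.707786
Compose boost 3: (0.327 + 0.707786)/(1 + 0.327×0.707786) = 1.03479/1.23145 = 0.8403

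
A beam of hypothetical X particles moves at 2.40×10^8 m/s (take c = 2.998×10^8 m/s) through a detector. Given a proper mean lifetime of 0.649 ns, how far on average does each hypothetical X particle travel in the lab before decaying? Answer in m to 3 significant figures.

d ≈ 0.260 m

β = v/c = 2.40×10^8 / 2.998×10^8 = 0.80053
γ = 1/√(1 − 0.80053²) = 1.6686
Dilated lifetime: Δt = γτ₀ = 1.6686 × 0.649 ns = 1.0830 ns
d = vΔt = 0.80053c × 1.0830 ns = 2.4000×10^8 m/s × 1.0830×10^-9 s = 0.260 m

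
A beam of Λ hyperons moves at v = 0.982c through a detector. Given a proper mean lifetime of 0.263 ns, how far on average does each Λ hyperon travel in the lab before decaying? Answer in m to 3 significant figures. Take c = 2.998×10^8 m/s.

γ = 1/√(1 − 0.982²) = 5.2943
Dilated lifetime: Δt = γτ₀ = 5.2943 × 0.263 ns = 1.3924 ns
d = vΔt = 0.982c × 1.3924 ns = 2.9440×10^8 m/s × 1.3924×10^-9 s = 0.410 m

d ≈ 0.410 m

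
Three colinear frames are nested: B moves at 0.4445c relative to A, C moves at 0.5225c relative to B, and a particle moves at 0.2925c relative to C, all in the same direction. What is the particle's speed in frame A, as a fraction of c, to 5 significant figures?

u ≈ 0.87614c

Compose boost 2: (0.5225 + 0.4445)/(1 + 0.5225×0.4445) = 0.96700/1.232251 = 0.7847426
Compose boost 3: (0.2925 + 0.7847426)/(1 + 0.2925×0.7847426) = 1.077243/1.229537 = 0.87614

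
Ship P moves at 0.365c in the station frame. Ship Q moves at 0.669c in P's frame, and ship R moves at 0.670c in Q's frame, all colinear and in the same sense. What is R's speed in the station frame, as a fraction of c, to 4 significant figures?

Compose boost 2: (0.669 + 0.365)/(1 + 0.669×0.365) = 1.034/1.24419 = 0.831066
Compose boost 3: (0.670 + 0.831066)/(1 + 0.670×0.831066) = 1.50107/1.55681 = 0.9642

u ≈ 0.9642c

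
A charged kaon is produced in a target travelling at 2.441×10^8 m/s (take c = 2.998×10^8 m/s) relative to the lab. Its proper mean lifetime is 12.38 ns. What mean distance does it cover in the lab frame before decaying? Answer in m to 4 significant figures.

β = v/c = 2.441×10^8 / 2.998×10^8 = 0.814209
γ = 1/√(1 − 0.814209²) = 1.72244
Dilated lifetime: Δt = γτ₀ = 1.72244 × 12.38 ns = 21.3238 ns
d = vΔt = 0.814209c × 21.3238 ns = 2.44100×10^8 m/s × 2.13238×10^-8 s = 5.205 m

d ≈ 5.205 m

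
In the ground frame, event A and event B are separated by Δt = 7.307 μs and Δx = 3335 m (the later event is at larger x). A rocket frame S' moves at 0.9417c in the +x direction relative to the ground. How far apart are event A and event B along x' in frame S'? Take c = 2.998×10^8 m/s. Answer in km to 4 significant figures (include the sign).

Δx' ≈ 3.781 km

γ = 1/√(1 − 0.9417²) = 2.97218
Δx' = γ(Δx − vΔt) = 2.97218 × (3335 m − 0.9417×(2.998×10^8 m/s)×7.307×10^-6 s)
= 2.97218 × (1272.08 m) = 3.781 km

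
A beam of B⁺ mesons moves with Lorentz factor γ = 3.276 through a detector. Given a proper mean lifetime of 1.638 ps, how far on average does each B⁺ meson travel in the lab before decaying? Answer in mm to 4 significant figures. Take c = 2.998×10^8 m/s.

d ≈ 1.532 mm

β = √(1 − 1/γ²) = √(1 − 1/3.276²) = 0.952272
Dilated lifetime: Δt = γτ₀ = 3.276 × 1.638 ps = 5.36609 ps
d = vΔt = 0.952272c × 5.36609 ps = 2.85491×10^8 m/s × 5.36609×10^-12 s = 1.532 mm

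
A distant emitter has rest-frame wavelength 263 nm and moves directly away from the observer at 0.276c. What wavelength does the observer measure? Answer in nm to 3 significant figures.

Relativistic Doppler: λ_obs = λ_src √((1+β)/(1−β))
= 263 × √(1.2760/0.72400) = 263 × 1.3276 = 349 nm

λ_obs ≈ 349 nm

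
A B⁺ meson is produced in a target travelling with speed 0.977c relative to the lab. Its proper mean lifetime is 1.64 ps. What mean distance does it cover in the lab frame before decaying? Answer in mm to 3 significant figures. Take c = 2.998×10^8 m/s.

γ = 1/√(1 − 0.977²) = 4.6896
Dilated lifetime: Δt = γτ₀ = 4.6896 × 1.64 ps = 7.6909 ps
d = vΔt = 0.977c × 7.6909 ps = 2.9290×10^8 m/s × 7.6909×10^-12 s = 2.25 mm

d ≈ 2.25 mm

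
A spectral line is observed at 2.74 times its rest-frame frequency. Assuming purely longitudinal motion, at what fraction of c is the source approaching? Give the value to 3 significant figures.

β ≈ 0.765

f_obs/f_src = √((1+β)/(1−β)) = 2.74  ⇒  (1+β)/(1−β) = 7.5076
β = |1 − D²|/(1 + D²) = |1 − 7.5076|/(1 + 7.5076) = 0.765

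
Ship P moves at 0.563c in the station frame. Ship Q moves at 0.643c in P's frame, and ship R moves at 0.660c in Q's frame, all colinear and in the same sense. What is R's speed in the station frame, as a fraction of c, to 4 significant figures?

u ≈ 0.9754c

Compose boost 2: (0.643 + 0.563)/(1 + 0.643×0.563) = 1.206/1.36201 = 0.885457
Compose boost 3: (0.660 + 0.885457)/(1 + 0.660×0.885457) = 1.54546/1.58440 = 0.9754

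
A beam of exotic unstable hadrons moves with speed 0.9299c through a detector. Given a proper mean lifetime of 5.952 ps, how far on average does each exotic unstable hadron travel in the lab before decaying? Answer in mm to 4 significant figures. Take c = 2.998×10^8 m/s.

γ = 1/√(1 − 0.9299²) = 2.71878
Dilated lifetime: Δt = γτ₀ = 2.71878 × 5.952 ps = 16.1822 ps
d = vΔt = 0.9299c × 16.1822 ps = 2.78784×10^8 m/s × 1.61822×10^-11 s = 4.511 mm

d ≈ 4.511 mm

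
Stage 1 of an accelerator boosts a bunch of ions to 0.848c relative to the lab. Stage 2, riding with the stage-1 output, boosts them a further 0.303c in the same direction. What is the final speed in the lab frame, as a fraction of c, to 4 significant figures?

Compose boost 2: (0.303 + 0.848)/(1 + 0.303×0.848) = 1.151/1.25694 = 0.9157

u ≈ 0.9157c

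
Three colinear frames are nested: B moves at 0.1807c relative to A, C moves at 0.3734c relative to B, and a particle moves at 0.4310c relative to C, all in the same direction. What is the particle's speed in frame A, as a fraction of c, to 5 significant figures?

u ≈ 0.77638c

Compose boost 2: (0.3734 + 0.1807)/(1 + 0.3734×0.1807) = 0.55410/1.067473 = 0.5190762
Compose boost 3: (0.4310 + 0.5190762)/(1 + 0.4310×0.5190762) = 0.9500762/1.223722 = 0.77638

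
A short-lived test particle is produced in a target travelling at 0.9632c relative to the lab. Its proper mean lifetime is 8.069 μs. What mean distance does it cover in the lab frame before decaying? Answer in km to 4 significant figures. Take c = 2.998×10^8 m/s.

d ≈ 8.669 km

γ = 1/√(1 − 0.9632²) = 3.72044
Dilated lifetime: Δt = γτ₀ = 3.72044 × 8.069 μs = 30.0202 μs
d = vΔt = 0.9632c × 30.0202 μs = 2.88767×10^8 m/s × 3.00202×10^-5 s = 8.669 km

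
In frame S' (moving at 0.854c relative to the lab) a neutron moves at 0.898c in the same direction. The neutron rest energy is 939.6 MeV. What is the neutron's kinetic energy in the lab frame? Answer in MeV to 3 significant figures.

K ≈ 6310 MeV

u_lab = (0.898 + 0.854)/(1 + 0.898×0.854) = 0.991572
γ = 1/√(1 − 0.991572²) = 7.7185
K = (γ − 1)m₀c² = (7.7185 − 1) × 939.6 = 6.7185 × 939.6 = 6310 MeV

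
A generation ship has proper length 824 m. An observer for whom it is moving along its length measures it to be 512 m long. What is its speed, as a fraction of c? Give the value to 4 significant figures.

γ = L₀/L = 824/512 = 1.60938
β = √(1 − 1/γ²) = 0.7835

β ≈ 0.7835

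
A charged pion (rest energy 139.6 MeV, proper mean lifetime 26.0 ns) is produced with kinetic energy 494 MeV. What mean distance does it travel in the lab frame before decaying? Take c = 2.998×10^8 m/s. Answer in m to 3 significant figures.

γ = 1 + K/(m₀c²) = 1 + 494/139.6 = 4.5387
β = √(1 − 1/γ²) = 0.97543
Dilated lifetime: γτ₀ = 4.5387 × 26.0 ns = 118.01 ns
d = βc·γτ₀ = 0.97543 × (2.998×10^8 m/s) × 1.1801×10^-7 s = 34.5 m

d ≈ 34.5 m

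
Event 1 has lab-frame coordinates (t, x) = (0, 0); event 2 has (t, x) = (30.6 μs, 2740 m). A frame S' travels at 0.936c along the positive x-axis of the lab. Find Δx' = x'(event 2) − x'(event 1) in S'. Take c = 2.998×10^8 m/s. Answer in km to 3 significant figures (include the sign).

Δx' ≈ -16.6 km

γ = 1/√(1 − 0.936²) = 2.8409
Δx' = γ(Δx − vΔt) = 2.8409 × (2740 m − 0.936×(2.998×10^8 m/s)×30.6×10^-6 s)
= 2.8409 × (-5846.8 m) = -16.6 km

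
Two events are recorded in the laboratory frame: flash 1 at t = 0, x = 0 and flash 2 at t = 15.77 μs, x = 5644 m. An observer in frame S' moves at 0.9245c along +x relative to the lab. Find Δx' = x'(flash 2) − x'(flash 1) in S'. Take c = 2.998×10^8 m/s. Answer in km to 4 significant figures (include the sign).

γ = 1/√(1 − 0.9245²) = 2.62342
Δx' = γ(Δx − vΔt) = 2.62342 × (5644 m − 0.9245×(2.998×10^8 m/s)×15.77×10^-6 s)
= 2.62342 × (1273.11 m) = 3.340 km

Δx' ≈ 3.340 km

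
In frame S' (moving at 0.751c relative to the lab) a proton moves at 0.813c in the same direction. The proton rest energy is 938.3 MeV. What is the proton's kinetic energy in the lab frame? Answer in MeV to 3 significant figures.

u_lab = (0.813 + 0.751)/(1 + 0.813×0.751) = 0.971089
γ = 1/√(1 − 0.971089²) = 4.1890
K = (γ − 1)m₀c² = (4.1890 − 1) × 938.3 = 3.1890 × 938.3 = 2990 MeV

K ≈ 2990 MeV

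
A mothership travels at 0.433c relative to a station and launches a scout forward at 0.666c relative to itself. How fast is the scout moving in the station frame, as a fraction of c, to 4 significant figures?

u ≈ 0.8530c

Compose boost 2: (0.666 + 0.433)/(1 + 0.666×0.433) = 1.099/1.28838 = 0.8530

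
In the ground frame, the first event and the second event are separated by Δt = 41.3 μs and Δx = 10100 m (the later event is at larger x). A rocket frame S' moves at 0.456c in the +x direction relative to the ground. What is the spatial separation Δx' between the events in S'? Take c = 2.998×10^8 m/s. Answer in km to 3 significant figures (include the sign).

Δx' ≈ 5.00 km

γ = 1/√(1 − 0.456²) = 1.1236
Δx' = γ(Δx − vΔt) = 1.1236 × (10100 m − 0.456×(2.998×10^8 m/s)×41.3×10^-6 s)
= 1.1236 × (4453.9 m) = 5.00 km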